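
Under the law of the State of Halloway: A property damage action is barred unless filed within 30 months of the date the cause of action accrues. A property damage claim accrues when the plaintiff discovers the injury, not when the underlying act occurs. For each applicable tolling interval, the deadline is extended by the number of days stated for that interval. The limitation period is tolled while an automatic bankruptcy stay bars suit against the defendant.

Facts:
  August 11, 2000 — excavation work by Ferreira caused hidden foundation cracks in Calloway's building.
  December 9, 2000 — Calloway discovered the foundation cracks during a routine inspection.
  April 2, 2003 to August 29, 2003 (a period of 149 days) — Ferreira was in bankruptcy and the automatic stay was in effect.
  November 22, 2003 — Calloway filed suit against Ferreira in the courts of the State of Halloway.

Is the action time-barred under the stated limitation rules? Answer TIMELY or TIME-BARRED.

Under the discovery rule, the claim accrued on December 9, 2000, when Calloway discovered the injury — not on the August 11, 2000 date of the underlying act.
30 months from December 9, 2000 is June 9, 2003.
Because the automatic bankruptcy stay ran from April 2, 2003 to August 29, 2003, the deadline is extended by 149 days to November 5, 2003.
The November 22, 2003 filing falls after the November 5, 2003 deadline; the claim is time-barred.

TIME-BARRED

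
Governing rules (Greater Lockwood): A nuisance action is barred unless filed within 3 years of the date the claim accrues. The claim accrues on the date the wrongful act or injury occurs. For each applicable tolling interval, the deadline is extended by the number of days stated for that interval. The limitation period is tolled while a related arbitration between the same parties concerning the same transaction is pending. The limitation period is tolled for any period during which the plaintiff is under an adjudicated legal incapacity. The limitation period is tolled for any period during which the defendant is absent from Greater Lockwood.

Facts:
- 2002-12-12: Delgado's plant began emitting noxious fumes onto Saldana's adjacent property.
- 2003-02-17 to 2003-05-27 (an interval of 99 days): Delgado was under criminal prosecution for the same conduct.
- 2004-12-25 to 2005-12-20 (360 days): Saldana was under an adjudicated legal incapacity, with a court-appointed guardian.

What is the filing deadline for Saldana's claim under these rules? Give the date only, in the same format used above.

2006-12-07

The limitation period began to run on 2002-12-12.
3 years from 2002-12-12 is 2005-12-12.
The plaintiff's legal incapacity from 2004-12-25 to 2005-12-20 tolled the period for 360 days, extending the deadline to 2006-12-07.
The pending criminal prosecution from 2003-02-17 to 2003-05-27 does not toll the period, because no stated rule makes a criminal prosecution a tolling event.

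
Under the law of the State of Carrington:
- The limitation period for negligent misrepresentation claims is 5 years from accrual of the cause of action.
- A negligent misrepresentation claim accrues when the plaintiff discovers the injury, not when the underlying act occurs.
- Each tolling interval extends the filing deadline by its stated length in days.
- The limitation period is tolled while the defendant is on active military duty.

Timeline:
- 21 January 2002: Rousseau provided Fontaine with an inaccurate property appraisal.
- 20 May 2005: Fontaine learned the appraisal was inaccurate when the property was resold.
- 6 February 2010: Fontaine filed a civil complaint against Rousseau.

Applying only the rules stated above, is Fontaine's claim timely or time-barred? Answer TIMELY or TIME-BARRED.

Under the discovery rule, the claim accrued on 20 May 2005, when Fontaine discovered the injury — not on the 21 January 2002 date of the underlying act.
Adding the 5 years base period to 20 May 2005 gives a deadline of 20 May 2010, before any tolling.
Filing on 6 February 2010 beat the 20 May 2010 deadline — the action is timely.

TIMELY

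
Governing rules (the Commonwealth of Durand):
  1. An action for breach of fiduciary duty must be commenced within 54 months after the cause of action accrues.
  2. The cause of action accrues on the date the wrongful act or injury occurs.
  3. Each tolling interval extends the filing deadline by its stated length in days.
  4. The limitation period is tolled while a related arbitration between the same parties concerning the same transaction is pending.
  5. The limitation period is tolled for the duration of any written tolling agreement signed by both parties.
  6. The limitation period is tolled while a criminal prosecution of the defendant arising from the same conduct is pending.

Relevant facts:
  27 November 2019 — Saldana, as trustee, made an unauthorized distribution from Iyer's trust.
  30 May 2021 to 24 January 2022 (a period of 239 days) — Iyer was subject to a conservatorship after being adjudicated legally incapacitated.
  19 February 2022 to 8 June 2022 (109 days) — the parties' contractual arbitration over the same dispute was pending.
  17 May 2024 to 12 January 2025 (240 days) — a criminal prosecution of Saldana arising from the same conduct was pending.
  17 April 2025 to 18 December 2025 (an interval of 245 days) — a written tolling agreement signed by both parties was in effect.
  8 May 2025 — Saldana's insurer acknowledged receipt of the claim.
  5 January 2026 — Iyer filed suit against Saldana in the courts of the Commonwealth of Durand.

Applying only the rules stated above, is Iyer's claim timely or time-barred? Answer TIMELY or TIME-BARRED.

The claim accrued on 27 November 2019, when the wrongful act occurred.
54 months from 27 November 2019 is 27 May 2024.
The pending related arbitration from 19 February 2022 to 8 June 2022 tolled the period for 109 days, extending the deadline to 13 September 2024.
Because the pending criminal prosecution ran from 17 May 2024 to 12 January 2025, the deadline is extended by 240 days to 11 May 2025.
The period was tolled for 245 days by the written tolling agreement (17 April 2025 to 18 December 2025), pushing the deadline to 11 January 2026.
Although the plaintiff's incapacity ran from 30 May 2021 to 24 January 2022, the stated rules do not make that a tolling event, so it is disregarded.
The other events in the timeline have no effect on the limitation period under the stated rules.
The 5 January 2026 filing precedes the 11 January 2026 deadline; the claim is timely.

TIMELY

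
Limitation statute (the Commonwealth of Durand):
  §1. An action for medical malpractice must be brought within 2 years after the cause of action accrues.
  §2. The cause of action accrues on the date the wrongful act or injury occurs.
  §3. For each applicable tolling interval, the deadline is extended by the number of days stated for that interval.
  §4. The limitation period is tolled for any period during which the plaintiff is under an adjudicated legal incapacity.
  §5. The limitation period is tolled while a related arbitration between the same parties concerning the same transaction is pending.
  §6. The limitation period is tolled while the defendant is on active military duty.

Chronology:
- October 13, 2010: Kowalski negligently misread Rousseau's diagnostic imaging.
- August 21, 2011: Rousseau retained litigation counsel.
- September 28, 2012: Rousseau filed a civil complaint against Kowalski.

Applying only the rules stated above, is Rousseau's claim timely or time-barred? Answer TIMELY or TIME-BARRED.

TIMELY

The claim accrued on October 13, 2010, when the wrongful act occurred.
Adding the 2 years base period to October 13, 2010 gives a deadline of October 13, 2012, before any tolling.
The other events in the timeline have no effect on the limitation period under the stated rules.
Filing on September 28, 2012 beat the October 13, 2012 deadline — the action is timely.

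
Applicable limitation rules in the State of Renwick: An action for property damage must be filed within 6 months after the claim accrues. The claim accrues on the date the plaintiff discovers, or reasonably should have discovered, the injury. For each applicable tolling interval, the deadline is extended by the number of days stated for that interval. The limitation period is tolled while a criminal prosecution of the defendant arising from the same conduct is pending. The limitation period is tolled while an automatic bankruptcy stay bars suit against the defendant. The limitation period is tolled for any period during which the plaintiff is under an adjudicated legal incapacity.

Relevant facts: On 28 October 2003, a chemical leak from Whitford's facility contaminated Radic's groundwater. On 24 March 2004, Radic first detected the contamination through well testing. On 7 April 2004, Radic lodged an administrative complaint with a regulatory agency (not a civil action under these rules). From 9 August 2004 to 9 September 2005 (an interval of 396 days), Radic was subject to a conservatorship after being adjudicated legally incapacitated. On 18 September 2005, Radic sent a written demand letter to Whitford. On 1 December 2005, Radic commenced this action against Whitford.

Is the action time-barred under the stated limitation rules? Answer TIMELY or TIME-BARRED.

Accrual is tied to discovery, so the period began on 24 March 2004 rather than on 28 October 2003 when the act occurred.
Adding the 6 months base period to 24 March 2004 gives a deadline of 24 September 2004, before any tolling.
Because the plaintiff's legal incapacity ran from 9 August 2004 to 9 September 2005, the deadline is extended by 396 days to 25 October 2005.
Nothing else in the chronology tolls or restarts the period.
Radic filed on 1 December 2005, after the 25 October 2005 deadline, so the action is time-barred.

TIME-BARRED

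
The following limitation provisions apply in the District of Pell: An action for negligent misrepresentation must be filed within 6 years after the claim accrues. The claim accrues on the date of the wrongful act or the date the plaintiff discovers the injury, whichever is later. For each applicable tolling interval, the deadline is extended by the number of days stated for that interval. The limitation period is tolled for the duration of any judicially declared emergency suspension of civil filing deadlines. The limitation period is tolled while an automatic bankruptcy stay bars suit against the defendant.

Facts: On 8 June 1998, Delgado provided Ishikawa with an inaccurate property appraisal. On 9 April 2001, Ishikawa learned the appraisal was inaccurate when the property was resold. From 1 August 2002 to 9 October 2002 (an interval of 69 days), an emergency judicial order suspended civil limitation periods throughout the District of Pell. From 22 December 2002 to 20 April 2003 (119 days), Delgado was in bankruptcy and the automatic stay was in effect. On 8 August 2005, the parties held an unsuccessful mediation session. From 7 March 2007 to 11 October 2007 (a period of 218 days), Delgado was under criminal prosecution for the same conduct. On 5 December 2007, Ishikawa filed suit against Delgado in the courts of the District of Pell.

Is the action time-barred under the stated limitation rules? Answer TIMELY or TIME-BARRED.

Taking the later of the act (8 June 1998) and discovery (9 April 2001), the claim accrued on 9 April 2001.
Adding the 6 years base period to 9 April 2001 gives a deadline of 9 April 2007, before any tolling.
The period was tolled for 69 days by the emergency suspension of filing deadlines (1 August 2002 to 9 October 2002), pushing the deadline to 17 June 2007.
The automatic bankruptcy stay from 22 December 2002 to 20 April 2003 tolled the period for 119 days, extending the deadline to 14 October 2007.
The pending criminal prosecution from 7 March 2007 to 11 October 2007 does not toll the period, because no stated rule makes a criminal prosecution a tolling event.
None of the other events listed affects the running of the period under the stated rules.
The 5 December 2007 filing falls after the 14 October 2007 deadline; the claim is time-barred.

TIME-BARRED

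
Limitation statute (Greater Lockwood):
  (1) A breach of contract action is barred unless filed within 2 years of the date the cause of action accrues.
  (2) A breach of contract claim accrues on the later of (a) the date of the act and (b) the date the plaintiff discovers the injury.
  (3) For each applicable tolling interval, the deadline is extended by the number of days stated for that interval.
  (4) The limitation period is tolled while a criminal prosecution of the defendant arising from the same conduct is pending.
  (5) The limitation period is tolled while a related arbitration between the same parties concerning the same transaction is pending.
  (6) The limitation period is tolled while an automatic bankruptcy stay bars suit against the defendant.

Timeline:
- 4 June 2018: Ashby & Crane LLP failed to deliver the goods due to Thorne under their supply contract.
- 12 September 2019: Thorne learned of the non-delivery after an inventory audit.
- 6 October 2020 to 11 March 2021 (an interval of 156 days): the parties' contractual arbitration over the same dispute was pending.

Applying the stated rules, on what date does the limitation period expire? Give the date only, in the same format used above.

Taking the later of the act (4 June 2018) and discovery (12 September 2019), the claim accrued on 12 September 2019.
2 years from 12 September 2019 is 12 September 2021.
The period was tolled for 156 days by the pending related arbitration (6 October 2020 to 11 March 2021), pushing the deadline to 15 February 2022.

15 February 2022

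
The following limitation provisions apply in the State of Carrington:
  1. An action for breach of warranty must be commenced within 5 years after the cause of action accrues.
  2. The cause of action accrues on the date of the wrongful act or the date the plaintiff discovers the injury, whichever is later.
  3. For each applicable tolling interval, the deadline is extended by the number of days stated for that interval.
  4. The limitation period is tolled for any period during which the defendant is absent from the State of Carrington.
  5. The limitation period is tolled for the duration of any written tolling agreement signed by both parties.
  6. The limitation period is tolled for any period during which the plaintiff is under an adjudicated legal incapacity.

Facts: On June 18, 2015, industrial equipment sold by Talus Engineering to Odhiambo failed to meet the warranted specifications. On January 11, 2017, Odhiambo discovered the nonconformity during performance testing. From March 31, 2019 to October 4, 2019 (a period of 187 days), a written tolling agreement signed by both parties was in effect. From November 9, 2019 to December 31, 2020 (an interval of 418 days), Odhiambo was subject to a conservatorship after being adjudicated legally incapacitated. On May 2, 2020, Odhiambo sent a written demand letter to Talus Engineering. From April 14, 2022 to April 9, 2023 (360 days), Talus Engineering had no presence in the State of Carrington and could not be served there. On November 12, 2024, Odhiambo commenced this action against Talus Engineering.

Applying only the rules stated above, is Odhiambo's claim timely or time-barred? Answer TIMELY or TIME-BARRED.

The claim accrued on January 11, 2017 — the later of the June 18, 2015 act and the January 11, 2017 discovery.
Adding the 5 years base period to January 11, 2017 gives a deadline of January 11, 2022, before any tolling.
The written tolling agreement from March 31, 2019 to October 4, 2019 tolled the period for 187 days, extending the deadline to July 17, 2022.
The period was tolled for 418 days by the plaintiff's legal incapacity (November 9, 2019 to December 31, 2020), pushing the deadline to September 8, 2023.
Because the defendant's absence from the jurisdiction ran from April 14, 2022 to April 9, 2023, the deadline is extended by 360 days to September 2, 2024.
Nothing else in the chronology tolls or restarts the period.
The November 12, 2024 filing falls after the September 2, 2024 deadline; the claim is time-barred.

TIME-BARRED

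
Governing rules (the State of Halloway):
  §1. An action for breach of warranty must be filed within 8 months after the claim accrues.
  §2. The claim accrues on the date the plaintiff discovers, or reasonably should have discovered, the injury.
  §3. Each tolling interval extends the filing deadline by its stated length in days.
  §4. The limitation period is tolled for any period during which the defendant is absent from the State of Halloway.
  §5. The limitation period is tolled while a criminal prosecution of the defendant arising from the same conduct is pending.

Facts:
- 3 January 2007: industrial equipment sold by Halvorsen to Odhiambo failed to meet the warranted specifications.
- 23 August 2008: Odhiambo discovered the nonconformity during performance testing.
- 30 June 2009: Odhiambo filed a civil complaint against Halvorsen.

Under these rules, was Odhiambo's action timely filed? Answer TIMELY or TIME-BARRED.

TIME-BARRED

Accrual is tied to discovery, so the period began on 23 August 2008 rather than on 3 January 2007 when the act occurred.
The untolled deadline — 8 months after 23 August 2008 — is 23 April 2009.
The 30 June 2009 filing falls after the 23 April 2009 deadline; the claim is time-barred.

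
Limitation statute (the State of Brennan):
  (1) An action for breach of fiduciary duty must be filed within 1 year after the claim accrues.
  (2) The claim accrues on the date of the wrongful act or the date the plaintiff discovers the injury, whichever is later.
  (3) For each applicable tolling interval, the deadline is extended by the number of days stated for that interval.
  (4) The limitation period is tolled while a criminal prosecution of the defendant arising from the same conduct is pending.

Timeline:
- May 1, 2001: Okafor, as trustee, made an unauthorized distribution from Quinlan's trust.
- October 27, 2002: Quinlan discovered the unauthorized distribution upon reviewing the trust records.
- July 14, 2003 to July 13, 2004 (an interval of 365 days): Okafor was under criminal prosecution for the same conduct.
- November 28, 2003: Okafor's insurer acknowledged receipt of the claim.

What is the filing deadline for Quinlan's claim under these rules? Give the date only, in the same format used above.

October 26, 2004

Taking the later of the act (May 1, 2001) and discovery (October 27, 2002), the claim accrued on October 27, 2002.
Adding the 1 year base period to October 27, 2002 gives a deadline of October 27, 2003, before any tolling.
The period was tolled for 365 days by the pending criminal prosecution (July 14, 2003 to July 13, 2004), pushing the deadline to October 26, 2004.
Nothing else in the chronology tolls or restarts the period.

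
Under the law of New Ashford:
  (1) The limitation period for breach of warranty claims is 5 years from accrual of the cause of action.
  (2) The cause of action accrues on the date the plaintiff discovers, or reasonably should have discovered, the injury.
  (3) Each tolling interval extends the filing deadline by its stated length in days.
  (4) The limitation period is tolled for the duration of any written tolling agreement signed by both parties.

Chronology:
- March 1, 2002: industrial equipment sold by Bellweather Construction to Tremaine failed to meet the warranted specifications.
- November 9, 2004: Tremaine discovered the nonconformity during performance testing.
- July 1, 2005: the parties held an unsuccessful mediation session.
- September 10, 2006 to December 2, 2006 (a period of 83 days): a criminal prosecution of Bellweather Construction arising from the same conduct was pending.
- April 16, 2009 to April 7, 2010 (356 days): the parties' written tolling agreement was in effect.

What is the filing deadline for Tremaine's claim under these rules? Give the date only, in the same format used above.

The claim did not accrue until Tremaine discovered the injury on November 9, 2004; the March 1, 2002 act date does not start the clock under the stated rule.
The untolled deadline — 5 years after November 9, 2004 — is November 9, 2009.
Because the written tolling agreement ran from April 16, 2009 to April 7, 2010, the deadline is extended by 356 days to October 31, 2010.
The pending criminal prosecution from September 10, 2006 to December 2, 2006 does not toll the period, because no stated rule makes a criminal prosecution a tolling event.
Nothing else in the chronology tolls or restarts the period.

October 31, 2010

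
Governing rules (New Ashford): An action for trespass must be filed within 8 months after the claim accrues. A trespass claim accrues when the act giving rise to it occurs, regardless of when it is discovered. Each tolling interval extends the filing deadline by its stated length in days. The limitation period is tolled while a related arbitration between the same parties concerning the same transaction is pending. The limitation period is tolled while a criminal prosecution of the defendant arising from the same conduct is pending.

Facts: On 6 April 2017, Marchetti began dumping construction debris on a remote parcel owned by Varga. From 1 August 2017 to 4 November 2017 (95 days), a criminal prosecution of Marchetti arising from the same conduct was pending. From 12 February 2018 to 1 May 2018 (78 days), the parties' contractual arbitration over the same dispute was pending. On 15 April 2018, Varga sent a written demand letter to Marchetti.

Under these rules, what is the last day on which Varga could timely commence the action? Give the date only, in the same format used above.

The claim accrued on 6 April 2017, when the wrongful act occurred.
8 months from 6 April 2017 is 6 December 2017.
Because the pending criminal prosecution ran from 1 August 2017 to 4 November 2017, the deadline is extended by 95 days to 11 March 2018.
The pending related arbitration from 12 February 2018 to 1 May 2018 tolled the period for 78 days, extending the deadline to 28 May 2018.
The other events in the timeline have no effect on the limitation period under the stated rules.

28 May 2018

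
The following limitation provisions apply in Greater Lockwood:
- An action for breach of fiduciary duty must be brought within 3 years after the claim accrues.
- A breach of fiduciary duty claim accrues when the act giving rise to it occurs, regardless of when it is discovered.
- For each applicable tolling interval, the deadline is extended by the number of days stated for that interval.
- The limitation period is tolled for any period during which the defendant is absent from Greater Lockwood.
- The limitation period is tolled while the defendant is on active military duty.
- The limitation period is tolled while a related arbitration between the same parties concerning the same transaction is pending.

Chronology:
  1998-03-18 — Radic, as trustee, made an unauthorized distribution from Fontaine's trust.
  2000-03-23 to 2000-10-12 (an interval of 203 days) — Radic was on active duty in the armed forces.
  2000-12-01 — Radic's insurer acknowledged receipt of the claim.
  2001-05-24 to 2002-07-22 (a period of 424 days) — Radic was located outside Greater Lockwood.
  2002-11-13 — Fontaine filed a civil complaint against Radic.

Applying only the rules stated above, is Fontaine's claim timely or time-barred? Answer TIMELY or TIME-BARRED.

The claim accrued on 1998-03-18, when the wrongful act occurred.
3 years from 1998-03-18 is 2001-03-18.
The period was tolled for 203 days by the defendant's active military service (2000-03-23 to 2000-10-12), pushing the deadline to 2001-10-07.
Because the defendant's absence from the jurisdiction ran from 2001-05-24 to 2002-07-22, the deadline is extended by 424 days to 2002-12-05.
None of the other events listed affects the running of the period under the stated rules.
Filing on 2002-11-13 beat the 2002-12-05 deadline — the action is timely.

TIMELY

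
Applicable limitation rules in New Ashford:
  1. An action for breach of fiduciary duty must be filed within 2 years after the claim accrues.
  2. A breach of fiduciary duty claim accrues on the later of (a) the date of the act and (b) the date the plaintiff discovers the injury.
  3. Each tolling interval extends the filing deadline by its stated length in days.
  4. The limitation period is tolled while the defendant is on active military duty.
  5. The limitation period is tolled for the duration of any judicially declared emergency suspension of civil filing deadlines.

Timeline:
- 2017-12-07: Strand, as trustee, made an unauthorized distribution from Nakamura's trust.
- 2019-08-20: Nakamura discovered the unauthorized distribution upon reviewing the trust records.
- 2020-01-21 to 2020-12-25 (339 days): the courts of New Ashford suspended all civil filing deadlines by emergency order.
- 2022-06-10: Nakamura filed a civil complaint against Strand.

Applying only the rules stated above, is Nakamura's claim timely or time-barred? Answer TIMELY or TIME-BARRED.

Because discovery on 2019-08-20 post-dates the 2017-12-07 act, accrual under the later-of rule falls on 2019-08-20.
The untolled deadline — 2 years after 2019-08-20 — is 2021-08-20.
The emergency suspension of filing deadlines from 2020-01-21 to 2020-12-25 tolled the period for 339 days, extending the deadline to 2022-07-25.
Filing on 2022-06-10 beat the 2022-07-25 deadline — the action is timely.

TIMELY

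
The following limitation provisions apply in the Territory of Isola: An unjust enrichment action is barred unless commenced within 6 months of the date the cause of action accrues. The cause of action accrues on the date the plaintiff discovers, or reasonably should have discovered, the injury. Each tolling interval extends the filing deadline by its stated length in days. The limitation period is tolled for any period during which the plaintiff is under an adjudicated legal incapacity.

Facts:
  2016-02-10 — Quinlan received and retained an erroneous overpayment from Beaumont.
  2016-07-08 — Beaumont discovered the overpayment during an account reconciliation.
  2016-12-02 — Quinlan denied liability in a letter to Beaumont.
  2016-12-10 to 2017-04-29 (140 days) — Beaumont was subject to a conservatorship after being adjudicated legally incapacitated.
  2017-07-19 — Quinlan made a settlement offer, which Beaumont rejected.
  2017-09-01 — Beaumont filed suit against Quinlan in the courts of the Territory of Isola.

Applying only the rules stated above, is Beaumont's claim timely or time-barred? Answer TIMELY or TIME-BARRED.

TIME-BARRED

Under the discovery rule, the claim accrued on 2016-07-08, when Beaumont discovered the injury — not on the 2016-02-10 date of the underlying act.
Adding the 6 months base period to 2016-07-08 gives a deadline of 2017-01-08, before any tolling.
Because the plaintiff's legal incapacity ran from 2016-12-10 to 2017-04-29, the deadline is extended by 140 days to 2017-05-28.
None of the other events listed affects the running of the period under the stated rules.
Beaumont filed on 2017-09-01, after the 2017-05-28 deadline, so the action is time-barred.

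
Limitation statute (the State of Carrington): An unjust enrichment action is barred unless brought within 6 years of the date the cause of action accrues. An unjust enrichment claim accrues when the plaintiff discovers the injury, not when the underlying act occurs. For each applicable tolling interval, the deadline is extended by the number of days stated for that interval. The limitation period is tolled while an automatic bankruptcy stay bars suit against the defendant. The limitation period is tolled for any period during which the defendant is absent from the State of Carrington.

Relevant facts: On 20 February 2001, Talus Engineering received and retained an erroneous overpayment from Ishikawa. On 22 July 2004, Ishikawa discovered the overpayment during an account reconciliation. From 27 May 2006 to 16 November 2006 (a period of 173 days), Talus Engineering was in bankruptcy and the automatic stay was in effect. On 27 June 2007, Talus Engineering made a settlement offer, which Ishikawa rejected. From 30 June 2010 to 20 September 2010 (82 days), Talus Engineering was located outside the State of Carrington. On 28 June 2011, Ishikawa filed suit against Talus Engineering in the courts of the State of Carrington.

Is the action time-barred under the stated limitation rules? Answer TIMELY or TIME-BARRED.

The claim did not accrue until Ishikawa discovered the injury on 22 July 2004; the 20 February 2001 act date does not start the clock under the stated rule.
6 years from 22 July 2004 is 22 July 2010.
The period was tolled for 173 days by the automatic bankruptcy stay (27 May 2006 to 16 November 2006), pushing the deadline to 11 January 2011.
The period was tolled for 82 days by the defendant's absence from the jurisdiction (30 June 2010 to 20 September 2010), pushing the deadline to 3 April 2011.
The other events in the timeline have no effect on the limitation period under the stated rules.
Ishikawa filed on 28 June 2011, after the 3 April 2011 deadline, so the action is time-barred.

TIME-BARRED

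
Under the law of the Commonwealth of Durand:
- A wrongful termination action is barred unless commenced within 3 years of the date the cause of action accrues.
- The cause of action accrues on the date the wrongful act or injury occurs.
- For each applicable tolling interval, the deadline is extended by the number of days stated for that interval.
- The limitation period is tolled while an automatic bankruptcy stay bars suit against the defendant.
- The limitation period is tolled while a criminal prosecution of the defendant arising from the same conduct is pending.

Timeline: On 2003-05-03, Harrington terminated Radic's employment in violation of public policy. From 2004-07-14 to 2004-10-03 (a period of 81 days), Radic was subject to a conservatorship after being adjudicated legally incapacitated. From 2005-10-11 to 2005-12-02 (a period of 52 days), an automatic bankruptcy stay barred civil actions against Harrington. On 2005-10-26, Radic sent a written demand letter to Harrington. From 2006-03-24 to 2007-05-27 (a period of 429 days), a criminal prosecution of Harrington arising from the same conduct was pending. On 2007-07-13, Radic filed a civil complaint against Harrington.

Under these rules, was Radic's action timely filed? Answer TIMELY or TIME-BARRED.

TIMELY

The limitation period began to run on 2003-05-03.
Adding the 3 years base period to 2003-05-03 gives a deadline of 2006-05-03, before any tolling.
Because the automatic bankruptcy stay ran from 2005-10-11 to 2005-12-02, the deadline is extended by 52 days to 2006-06-24.
The period was tolled for 429 days by the pending criminal prosecution (2006-03-24 to 2007-05-27), pushing the deadline to 2007-08-27.
No stated provision tolls the period for the plaintiff's incapacity, so the interval from 2004-07-14 to 2004-10-03 has no effect on the deadline.
None of the other events listed affects the running of the period under the stated rules.
The 2007-07-13 filing precedes the 2007-08-27 deadline; the claim is timely.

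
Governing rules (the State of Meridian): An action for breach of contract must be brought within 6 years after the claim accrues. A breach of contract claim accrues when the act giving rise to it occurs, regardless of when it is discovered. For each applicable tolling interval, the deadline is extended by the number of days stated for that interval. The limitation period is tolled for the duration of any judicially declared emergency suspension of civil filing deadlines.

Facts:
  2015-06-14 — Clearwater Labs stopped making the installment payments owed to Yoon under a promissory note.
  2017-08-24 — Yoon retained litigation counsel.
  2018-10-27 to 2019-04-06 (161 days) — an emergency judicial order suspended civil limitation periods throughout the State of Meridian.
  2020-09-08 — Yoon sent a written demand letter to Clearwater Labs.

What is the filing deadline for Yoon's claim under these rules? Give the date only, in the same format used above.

The claim accrued on 2015-06-14, when the wrongful act occurred.
The untolled deadline — 6 years after 2015-06-14 — is 2021-06-14.
Because the emergency suspension of filing deadlines ran from 2018-10-27 to 2019-04-06, the deadline is extended by 161 days to 2021-11-22.
Nothing else in the chronology tolls or restarts the period.

2021-11-22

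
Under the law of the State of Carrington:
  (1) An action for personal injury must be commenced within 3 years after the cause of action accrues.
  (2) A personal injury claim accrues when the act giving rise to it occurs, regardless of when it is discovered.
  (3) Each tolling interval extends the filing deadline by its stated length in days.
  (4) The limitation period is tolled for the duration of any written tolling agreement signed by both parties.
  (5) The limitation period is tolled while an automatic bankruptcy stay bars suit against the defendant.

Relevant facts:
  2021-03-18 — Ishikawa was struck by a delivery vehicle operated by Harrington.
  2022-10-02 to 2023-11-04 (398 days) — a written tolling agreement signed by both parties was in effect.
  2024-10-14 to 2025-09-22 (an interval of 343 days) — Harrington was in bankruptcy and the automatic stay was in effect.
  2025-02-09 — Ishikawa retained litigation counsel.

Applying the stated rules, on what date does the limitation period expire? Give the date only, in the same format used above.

The cause of action accrued on 2021-03-18, the date of the act.
The untolled deadline — 3 years after 2021-03-18 — is 2024-03-18.
Because the written tolling agreement ran from 2022-10-02 to 2023-11-04, the deadline is extended by 398 days to 2025-04-20.
The period was tolled for 343 days by the automatic bankruptcy stay (2024-10-14 to 2025-09-22), pushing the deadline to 2026-03-29.
Nothing else in the chronology tolls or restarts the period.

2026-03-29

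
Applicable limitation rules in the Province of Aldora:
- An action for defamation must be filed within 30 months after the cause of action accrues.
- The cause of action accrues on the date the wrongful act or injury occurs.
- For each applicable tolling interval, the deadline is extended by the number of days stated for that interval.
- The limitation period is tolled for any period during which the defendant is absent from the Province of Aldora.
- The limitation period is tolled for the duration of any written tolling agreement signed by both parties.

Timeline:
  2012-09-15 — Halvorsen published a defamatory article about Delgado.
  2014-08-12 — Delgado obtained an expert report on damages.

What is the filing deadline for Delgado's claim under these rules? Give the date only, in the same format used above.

2015-03-15

The claim accrued on 2012-09-15, when the wrongful act occurred.
The untolled deadline — 30 months after 2012-09-15 — is 2015-03-15.
The other events in the timeline have no effect on the limitation period under the stated rules.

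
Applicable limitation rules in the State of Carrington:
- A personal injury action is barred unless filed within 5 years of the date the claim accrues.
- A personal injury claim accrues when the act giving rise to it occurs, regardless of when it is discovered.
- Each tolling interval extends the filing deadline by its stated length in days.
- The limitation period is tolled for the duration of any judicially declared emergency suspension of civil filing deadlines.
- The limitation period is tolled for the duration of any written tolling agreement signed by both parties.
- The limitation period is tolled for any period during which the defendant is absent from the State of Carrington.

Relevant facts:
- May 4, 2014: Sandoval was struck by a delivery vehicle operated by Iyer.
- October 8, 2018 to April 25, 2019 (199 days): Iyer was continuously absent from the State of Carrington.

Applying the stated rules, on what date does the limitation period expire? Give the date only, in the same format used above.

The claim accrued on May 4, 2014, when the wrongful act occurred.
5 years from May 4, 2014 is May 4, 2019.
The period was tolled for 199 days by the defendant's absence from the jurisdiction (October 8, 2018 to April 25, 2019), pushing the deadline to November 19, 2019.

November 19, 2019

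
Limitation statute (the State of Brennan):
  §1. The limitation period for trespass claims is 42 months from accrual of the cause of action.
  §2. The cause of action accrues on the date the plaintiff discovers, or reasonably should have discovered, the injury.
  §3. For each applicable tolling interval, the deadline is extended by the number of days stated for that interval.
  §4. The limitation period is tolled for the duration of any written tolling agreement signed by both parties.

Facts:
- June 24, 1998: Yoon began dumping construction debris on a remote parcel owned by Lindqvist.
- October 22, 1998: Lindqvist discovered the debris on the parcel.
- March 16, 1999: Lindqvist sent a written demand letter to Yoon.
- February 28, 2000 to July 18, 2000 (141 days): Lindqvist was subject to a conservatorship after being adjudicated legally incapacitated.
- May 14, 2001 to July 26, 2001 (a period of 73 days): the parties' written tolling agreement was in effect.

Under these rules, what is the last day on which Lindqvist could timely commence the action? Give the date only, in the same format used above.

Accrual is tied to discovery, so the period began on October 22, 1998 rather than on June 24, 1998 when the act occurred.
The untolled deadline — 42 months after October 22, 1998 — is April 22, 2002.
Because the written tolling agreement ran from May 14, 2001 to July 26, 2001, the deadline is extended by 73 days to July 4, 2002.
Although the plaintiff's incapacity ran from February 28, 2000 to July 18, 2000, the stated rules do not make that a tolling event, so it is disregarded.
Nothing else in the chronology tolls or restarts the period.

July 4, 2002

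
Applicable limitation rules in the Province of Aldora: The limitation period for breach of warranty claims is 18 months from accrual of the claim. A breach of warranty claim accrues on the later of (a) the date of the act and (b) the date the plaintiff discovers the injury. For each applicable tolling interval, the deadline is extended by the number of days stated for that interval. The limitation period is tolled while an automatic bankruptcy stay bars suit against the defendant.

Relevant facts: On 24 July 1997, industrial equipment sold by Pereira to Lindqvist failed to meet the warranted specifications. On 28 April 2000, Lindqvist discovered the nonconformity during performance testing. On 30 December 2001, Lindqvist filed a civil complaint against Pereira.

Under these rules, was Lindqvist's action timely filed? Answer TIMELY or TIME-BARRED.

Taking the later of the act (24 July 1997) and discovery (28 April 2000), the claim accrued on 28 April 2000.
Adding the 18 months base period to 28 April 2000 gives a deadline of 28 October 2001, before any tolling.
Filing on 30 December 2001 missed the 28 October 2001 deadline — the action is time-barred.

TIME-BARRED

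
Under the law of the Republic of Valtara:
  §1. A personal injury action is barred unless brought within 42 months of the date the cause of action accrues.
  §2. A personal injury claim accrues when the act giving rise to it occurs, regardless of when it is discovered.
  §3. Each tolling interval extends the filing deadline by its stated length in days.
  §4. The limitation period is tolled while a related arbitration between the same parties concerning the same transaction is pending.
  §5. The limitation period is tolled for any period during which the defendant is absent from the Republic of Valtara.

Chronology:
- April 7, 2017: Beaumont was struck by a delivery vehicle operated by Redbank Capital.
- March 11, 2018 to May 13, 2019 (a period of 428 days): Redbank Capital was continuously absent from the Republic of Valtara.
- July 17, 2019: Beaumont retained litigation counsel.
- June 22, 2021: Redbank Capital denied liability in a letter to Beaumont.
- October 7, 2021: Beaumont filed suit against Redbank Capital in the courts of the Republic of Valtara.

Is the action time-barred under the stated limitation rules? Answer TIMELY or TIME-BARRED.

The cause of action accrued on April 7, 2017, the date of the act.
Adding the 42 months base period to April 7, 2017 gives a deadline of October 7, 2020, before any tolling.
The period was tolled for 428 days by the defendant's absence from the jurisdiction (March 11, 2018 to May 13, 2019), pushing the deadline to December 9, 2021.
None of the other events listed affects the running of the period under the stated rules.
Filing on October 7, 2021 beat the December 9, 2021 deadline — the action is timely.

TIMELY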